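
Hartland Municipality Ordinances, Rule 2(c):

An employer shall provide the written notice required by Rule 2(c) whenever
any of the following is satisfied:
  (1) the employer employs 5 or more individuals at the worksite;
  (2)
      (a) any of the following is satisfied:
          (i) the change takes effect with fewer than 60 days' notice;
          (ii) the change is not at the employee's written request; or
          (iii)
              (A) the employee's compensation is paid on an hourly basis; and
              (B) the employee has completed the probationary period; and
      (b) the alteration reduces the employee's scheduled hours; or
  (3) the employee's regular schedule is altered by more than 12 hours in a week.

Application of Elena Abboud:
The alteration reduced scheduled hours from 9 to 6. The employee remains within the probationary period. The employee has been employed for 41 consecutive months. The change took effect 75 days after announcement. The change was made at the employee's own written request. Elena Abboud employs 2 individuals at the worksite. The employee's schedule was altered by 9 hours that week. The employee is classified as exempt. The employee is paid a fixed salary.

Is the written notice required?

No — not required.

(1) ≥ 5 at site — not satisfied.
(i) < 60 days' notice — not met.
(ii) not employee-requested — not met.
(A) hourly-paid — fails.
(B) past probation — fails.
(iii): F AND F → false.
(a): F OR F OR F → false.
(b) hours reduced — holds.
So (2) is not satisfied (F AND T).
(3) schedule shift > 12h — not met.
So Overall is not satisfied (F OR F OR F).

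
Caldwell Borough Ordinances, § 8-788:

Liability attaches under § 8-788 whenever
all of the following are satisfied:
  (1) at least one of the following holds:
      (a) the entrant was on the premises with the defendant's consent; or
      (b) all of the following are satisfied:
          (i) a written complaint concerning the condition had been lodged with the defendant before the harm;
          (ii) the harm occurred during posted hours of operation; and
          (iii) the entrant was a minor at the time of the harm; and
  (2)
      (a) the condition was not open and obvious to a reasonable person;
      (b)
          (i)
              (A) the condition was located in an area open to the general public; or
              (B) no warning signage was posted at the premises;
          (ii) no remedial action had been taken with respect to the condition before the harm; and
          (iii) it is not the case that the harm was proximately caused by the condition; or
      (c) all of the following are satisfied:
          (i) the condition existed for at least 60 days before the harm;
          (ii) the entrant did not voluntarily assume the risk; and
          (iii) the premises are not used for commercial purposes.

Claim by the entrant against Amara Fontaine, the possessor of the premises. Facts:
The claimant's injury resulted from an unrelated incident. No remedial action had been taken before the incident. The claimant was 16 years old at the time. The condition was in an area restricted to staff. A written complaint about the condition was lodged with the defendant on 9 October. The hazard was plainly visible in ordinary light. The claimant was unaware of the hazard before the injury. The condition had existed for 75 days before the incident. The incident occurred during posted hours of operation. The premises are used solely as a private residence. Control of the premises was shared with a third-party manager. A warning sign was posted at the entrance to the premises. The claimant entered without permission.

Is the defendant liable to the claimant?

(a) consent to enter — fails.
(i) complaint lodged — holds.
(ii) during posted hours — holds.
(iii) entrant a minor — met.
So (b) is satisfied (T AND T AND T).
So (1) is satisfied (F OR T).
(a) not open/obvious — not satisfied.
(A) public area — not met.
(B) no signage posted — fails.
So (i) is not satisfied (F OR F).
(ii) no remedial action — satisfied.
(iii) not (proximate cause) — satisfied.
(b) = F AND T AND T = false.
(i) condition ≥60 days old — holds.
(ii) no assumed risk — satisfied.
(iii) not (commercial use) — satisfied.
(c): T AND T AND T → true.
(2): F OR F OR T → true.
Overall = T AND T = true.

Yes — liable.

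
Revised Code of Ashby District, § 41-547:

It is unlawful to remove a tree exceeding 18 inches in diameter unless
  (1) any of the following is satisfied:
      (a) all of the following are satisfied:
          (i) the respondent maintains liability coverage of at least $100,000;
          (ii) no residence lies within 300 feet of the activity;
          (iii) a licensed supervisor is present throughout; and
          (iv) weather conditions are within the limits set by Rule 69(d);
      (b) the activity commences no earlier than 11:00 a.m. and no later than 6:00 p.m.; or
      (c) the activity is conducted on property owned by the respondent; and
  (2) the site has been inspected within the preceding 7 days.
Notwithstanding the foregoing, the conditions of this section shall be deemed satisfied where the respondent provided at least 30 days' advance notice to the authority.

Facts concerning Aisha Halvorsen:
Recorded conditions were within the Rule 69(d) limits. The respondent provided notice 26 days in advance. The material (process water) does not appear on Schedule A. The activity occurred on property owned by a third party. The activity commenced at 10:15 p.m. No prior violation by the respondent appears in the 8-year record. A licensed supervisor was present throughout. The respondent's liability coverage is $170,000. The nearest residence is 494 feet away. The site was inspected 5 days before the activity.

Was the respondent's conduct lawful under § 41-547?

(i) coverage ≥ $100,000 — holds.
(ii) no residence in 300 ft — satisfied.
(iii) supervisor present — holds.
(iv) weather ok — met.
So (a) is satisfied (T AND T AND T AND T).
(b) start within hours — not met.
(c) own property — not met.
So (1) is satisfied (T OR F OR F).
(2) site inspected — satisfied.
So Overall is satisfied (T AND T).
Exception (≥30 days' notice) — not satisfied.
Result: main true OR exception false → true.

Yes — lawful.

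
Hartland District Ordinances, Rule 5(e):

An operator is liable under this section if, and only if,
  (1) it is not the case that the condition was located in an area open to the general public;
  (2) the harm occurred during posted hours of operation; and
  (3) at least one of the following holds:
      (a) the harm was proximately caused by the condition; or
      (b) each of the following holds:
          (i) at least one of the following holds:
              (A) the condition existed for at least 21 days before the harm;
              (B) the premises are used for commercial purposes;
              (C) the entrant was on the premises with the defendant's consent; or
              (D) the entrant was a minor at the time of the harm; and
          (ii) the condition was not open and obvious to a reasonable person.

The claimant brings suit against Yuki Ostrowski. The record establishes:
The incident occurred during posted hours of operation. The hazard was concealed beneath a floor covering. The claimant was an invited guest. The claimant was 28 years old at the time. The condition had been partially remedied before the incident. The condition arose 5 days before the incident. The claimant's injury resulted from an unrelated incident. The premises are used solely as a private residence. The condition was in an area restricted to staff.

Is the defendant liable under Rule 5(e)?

Yes — liable.

(1) not (public area) — holds.
(2) during posted hours — holds.
(a) proximate cause — not satisfied.
(A) condition ≥21 days old — not satisfied.
(B) commercial use — not satisfied.
(C) consent to enter — holds.
(D) entrant a minor — not met.
(i): F OR F OR T OR F → true.
(ii) not open/obvious — holds.
(b) = T AND T = true.
So (3) is satisfied (F OR T).
Overall: T AND T AND T → true.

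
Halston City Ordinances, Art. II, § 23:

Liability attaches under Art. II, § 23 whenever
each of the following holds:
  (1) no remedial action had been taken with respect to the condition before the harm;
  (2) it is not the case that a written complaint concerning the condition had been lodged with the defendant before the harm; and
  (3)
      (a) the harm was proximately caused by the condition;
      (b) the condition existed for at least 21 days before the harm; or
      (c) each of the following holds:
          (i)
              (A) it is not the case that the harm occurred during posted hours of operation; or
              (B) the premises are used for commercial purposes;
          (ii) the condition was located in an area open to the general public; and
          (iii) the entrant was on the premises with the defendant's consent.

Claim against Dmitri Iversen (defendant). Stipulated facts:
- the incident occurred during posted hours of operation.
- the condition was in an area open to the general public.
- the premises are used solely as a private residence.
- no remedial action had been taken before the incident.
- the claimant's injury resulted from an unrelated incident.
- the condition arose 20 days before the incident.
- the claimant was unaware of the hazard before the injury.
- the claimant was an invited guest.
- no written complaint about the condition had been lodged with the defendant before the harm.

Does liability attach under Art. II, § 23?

(1) no remedial action — holds.
(2) not (complaint lodged) — met.
(a) proximate cause — fails.
(b) condition ≥21 days old — not satisfied.
(A) not (during posted hours) — not met.
(B) commercial use — not satisfied.
(i): F OR F → false.
(ii) public area — holds.
(iii) consent to enter — holds.
(c): F AND T AND T → false.
(3) = F OR F OR F = false.
Overall = T AND T AND F = false.

No — not liable.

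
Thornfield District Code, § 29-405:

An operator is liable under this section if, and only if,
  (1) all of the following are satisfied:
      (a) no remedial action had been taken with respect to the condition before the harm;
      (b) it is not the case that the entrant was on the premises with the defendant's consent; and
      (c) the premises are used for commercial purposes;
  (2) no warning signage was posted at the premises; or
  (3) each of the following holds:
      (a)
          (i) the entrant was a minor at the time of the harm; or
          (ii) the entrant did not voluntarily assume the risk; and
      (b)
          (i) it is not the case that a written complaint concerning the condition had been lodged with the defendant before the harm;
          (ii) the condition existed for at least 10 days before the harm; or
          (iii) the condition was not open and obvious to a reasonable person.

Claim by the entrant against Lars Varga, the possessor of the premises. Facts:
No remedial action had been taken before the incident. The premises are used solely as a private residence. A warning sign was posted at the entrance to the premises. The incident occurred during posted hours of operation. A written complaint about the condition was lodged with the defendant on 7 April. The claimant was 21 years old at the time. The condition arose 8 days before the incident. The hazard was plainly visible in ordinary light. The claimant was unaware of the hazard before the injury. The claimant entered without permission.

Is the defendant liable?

No — not liable.

(a) no remedial action — satisfied.
(b) not (consent to enter) — holds.
(c) commercial use — fails.
(1): T AND T AND F → false.
(2) no signage posted — not satisfied.
(i) entrant a minor — not satisfied.
(ii) no assumed risk — holds.
(a) = F OR T = true.
(i) not (complaint lodged) — not satisfied.
(ii) condition ≥10 days old — not met.
(iii) not open/obvious — not met.
(b) = F OR F OR F = false.
(3) = T AND F = false.
Overall = F OR F OR F = false.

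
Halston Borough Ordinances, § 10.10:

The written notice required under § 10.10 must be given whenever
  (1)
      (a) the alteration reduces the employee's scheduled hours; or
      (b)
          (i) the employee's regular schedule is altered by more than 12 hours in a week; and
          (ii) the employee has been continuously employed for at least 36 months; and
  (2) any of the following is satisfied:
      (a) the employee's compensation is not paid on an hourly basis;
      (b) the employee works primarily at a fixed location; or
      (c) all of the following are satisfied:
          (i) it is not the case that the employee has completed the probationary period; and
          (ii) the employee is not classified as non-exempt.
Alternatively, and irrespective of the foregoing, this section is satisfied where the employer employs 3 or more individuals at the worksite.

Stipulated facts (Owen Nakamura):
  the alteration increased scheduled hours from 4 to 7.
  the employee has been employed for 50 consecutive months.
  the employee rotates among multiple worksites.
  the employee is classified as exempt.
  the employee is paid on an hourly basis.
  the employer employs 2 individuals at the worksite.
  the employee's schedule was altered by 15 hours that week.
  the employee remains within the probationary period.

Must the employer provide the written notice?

(a) hours reduced — not met.
(i) schedule shift > 12h — satisfied.
(ii) tenure ≥ 36 mo. — holds.
(b) = T AND T = true.
(1): F OR T → true.
(a) not (hourly-paid) — fails.
(b) fixed location — not met.
(i) not (past probation) — holds.
(ii) not (non-exempt) — met.
So (c) is satisfied (T AND T).
(2): F OR F OR T → true.
Overall: T AND T → true.
Exception (≥ 3 at site) — not satisfied.
Result: main true OR exception false → true.

Yes — required.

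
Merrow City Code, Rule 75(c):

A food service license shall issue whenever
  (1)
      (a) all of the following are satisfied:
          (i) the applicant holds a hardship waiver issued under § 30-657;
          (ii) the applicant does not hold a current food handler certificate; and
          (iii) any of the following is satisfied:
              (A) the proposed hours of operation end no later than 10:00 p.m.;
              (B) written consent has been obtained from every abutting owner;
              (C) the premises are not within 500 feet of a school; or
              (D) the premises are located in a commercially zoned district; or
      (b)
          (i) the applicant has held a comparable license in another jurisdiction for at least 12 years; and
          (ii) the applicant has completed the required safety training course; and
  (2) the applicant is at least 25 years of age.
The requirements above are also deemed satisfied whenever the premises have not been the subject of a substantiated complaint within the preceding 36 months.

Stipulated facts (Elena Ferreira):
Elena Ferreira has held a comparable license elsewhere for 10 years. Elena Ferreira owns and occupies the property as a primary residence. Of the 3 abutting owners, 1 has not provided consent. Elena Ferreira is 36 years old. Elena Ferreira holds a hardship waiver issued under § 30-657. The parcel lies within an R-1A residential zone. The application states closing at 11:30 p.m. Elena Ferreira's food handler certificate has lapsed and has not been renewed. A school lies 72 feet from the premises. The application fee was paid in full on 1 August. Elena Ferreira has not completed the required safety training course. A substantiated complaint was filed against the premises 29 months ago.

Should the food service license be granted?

(i) hardship waiver — met.
(ii) not (food handler cert.) — met.
(A) closes by 10 p.m. — not satisfied.
(B) all abutters consent — fails.
(C) ≥500 ft from school — not met.
(D) commercially zoned — not satisfied.
So (iii) is not satisfied (F OR F OR F OR F).
(a): T AND T AND F → false.
(i) prior license ≥ 12 yr — fails.
(ii) safety training — not satisfied.
(b) = F AND F = false.
(1) = F OR F = false.
(2) age ≥ 25 — satisfied.
Overall: F AND T → false.
Exception (no complaint in 36 mo.) — not satisfied.
Result: main false OR exception false → false.

No — denied.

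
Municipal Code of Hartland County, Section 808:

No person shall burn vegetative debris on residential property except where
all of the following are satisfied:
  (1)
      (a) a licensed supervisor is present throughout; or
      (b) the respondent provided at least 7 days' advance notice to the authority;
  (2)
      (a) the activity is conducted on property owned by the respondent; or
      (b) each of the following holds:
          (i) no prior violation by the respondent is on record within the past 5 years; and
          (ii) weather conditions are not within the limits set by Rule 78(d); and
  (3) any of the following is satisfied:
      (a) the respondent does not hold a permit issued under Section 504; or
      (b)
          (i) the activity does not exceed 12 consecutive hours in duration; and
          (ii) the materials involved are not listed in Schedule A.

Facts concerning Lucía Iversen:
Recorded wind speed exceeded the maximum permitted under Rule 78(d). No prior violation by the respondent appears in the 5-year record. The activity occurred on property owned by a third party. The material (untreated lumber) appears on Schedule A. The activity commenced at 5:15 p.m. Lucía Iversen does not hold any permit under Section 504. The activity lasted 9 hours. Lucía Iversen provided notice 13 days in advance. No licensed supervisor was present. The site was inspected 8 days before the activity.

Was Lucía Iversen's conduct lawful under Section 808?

(a) supervisor present — fails.
(b) ≥7 days' notice — satisfied.
So (1) is satisfied (F OR T).
(a) own property — fails.
(i) no prior violation — holds.
(ii) not (weather ok) — met.
So (b) is satisfied (T AND T).
So (2) is satisfied (F OR T).
(a) not (holds permit) — holds.
(i) ≤ 12 hrs duration — satisfied.
(ii) not (Schedule A material) — not met.
(b): T AND F → false.
(3): T OR F → true.
Overall = T AND T AND T = true.

Yes — lawful.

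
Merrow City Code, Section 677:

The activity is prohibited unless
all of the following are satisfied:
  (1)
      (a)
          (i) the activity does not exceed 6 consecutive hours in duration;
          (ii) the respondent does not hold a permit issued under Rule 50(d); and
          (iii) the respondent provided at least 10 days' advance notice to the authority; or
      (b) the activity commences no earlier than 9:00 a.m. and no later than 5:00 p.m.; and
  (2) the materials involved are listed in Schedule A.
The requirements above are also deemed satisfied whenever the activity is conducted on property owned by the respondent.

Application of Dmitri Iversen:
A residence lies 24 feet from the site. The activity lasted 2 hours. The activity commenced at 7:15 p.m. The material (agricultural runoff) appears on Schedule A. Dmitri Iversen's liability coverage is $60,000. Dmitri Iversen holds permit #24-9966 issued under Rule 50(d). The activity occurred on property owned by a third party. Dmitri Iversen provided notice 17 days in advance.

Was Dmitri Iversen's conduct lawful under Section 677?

No — unlawful.

(i) ≤ 6 hrs duration — met.
(ii) not (holds permit) — not met.
(iii) ≥10 days' notice — holds.
(a): T AND F AND T → false.
(b) start within hours — fails.
(1): F OR F → false.
(2) Schedule A material — met.
So Overall is not satisfied (F AND T).
Exception (own property) — not satisfied.
Result: main false OR exception false → false.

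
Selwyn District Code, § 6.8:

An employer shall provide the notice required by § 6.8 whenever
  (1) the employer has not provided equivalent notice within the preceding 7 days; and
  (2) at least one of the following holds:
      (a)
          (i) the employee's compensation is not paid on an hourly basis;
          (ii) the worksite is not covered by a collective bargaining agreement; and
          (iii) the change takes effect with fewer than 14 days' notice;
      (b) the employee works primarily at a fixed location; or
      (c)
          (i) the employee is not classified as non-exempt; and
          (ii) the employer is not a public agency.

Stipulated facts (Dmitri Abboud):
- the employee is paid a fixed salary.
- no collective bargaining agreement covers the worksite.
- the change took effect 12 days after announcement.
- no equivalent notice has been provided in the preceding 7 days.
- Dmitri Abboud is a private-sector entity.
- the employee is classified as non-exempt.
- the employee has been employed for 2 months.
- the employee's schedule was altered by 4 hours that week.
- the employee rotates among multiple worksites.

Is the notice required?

Yes — required.

(1) no recent notice — holds.
(i) not (hourly-paid) — satisfied.
(ii) no CBA — met.
(iii) < 14 days' notice — holds.
(a): T AND T AND T → true.
(b) fixed location — not satisfied.
(i) not (non-exempt) — not met.
(ii) not (public agency) — satisfied.
So (c) is not satisfied (F AND T).
So (2) is satisfied (T OR F OR F).
Overall = T AND T = true.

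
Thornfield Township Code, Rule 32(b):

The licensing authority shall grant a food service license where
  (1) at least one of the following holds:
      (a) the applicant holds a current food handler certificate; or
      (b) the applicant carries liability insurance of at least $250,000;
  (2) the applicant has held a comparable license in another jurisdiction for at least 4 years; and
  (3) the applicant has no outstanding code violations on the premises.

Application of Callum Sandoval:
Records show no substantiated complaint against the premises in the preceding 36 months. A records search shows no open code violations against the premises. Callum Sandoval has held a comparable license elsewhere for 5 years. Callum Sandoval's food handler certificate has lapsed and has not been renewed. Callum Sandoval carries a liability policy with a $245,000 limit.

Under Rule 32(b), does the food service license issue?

No — denied.

(a) food handler cert. — not satisfied.
(b) insurance ≥ $250,000 — fails.
So (1) is not satisfied (F OR F).
(2) prior license ≥ 4 yr — holds.
(3) no code violations — satisfied.
Overall: F AND T AND T → false.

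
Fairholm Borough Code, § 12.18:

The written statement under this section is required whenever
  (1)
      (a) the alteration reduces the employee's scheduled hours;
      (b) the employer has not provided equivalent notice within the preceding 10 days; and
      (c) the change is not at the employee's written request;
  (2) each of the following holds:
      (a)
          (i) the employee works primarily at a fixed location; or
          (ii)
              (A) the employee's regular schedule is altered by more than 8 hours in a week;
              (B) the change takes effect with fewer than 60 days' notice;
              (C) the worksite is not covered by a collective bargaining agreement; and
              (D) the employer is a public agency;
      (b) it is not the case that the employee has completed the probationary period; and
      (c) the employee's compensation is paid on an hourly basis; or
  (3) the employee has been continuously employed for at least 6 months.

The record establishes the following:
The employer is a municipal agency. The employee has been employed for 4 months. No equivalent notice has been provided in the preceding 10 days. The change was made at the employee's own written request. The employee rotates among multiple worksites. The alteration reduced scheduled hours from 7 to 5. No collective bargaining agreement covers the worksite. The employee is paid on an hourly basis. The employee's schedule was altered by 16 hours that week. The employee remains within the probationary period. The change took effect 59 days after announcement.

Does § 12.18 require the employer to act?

Yes — required.

(a) hours reduced — met.
(b) no recent notice — satisfied.
(c) not employee-requested — not satisfied.
(1) = T AND T AND F = false.
(i) fixed location — not met.
(A) schedule shift > 8h — satisfied.
(B) < 60 days' notice — met.
(C) no CBA — satisfied.
(D) public agency — met.
So (ii) is satisfied (T AND T AND T AND T).
(a): F OR T → true.
(b) not (past probation) — satisfied.
(c) hourly-paid — met.
(2) = T AND T AND T = true.
(3) tenure ≥ 6 mo. — not satisfied.
Overall = F OR T OR F = true.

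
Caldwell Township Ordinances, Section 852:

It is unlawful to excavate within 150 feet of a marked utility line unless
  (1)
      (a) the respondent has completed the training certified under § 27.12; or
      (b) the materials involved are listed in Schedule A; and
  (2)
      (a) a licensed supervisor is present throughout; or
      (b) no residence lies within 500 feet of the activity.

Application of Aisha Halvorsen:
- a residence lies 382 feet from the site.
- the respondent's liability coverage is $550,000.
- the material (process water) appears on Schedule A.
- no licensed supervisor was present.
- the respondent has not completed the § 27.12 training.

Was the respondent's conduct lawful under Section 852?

No — unlawful.

(a) training certified — not satisfied.
(b) Schedule A material — satisfied.
(1) = F OR T = true.
(a) supervisor present — not met.
(b) no residence in 500 ft — not met.
So (2) is not satisfied (F OR F).
So Overall is not satisfied (T AND F).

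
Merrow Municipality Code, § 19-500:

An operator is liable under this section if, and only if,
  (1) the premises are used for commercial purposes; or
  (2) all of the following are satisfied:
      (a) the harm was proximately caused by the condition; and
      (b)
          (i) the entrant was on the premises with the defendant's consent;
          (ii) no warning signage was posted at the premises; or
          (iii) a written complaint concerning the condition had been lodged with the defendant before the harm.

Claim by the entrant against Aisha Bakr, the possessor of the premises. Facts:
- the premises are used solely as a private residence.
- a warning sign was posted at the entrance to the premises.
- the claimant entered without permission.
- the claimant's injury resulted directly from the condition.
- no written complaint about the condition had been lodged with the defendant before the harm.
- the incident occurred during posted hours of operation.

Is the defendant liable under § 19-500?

No — not liable.

(1) commercial use — not met.
(a) proximate cause — satisfied.
(i) consent to enter — not met.
(ii) no signage posted — fails.
(iii) complaint lodged — not met.
So (b) is not satisfied (F OR F OR F).
(2): T AND F → false.
So Overall is not satisfied (F OR F).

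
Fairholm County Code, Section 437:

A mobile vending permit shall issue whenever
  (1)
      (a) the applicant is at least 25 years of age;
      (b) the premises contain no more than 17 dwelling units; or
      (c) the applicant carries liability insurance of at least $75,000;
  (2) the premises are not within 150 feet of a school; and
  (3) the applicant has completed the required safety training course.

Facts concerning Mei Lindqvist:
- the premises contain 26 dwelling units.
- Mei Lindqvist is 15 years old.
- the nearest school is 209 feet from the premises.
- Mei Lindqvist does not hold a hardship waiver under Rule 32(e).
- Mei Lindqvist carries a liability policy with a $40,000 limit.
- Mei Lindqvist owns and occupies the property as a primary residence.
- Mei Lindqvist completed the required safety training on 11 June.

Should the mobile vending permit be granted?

No — denied.

(a) age ≥ 25 — not met.
(b) ≤ 17 units — fails.
(c) insurance ≥ $75,000 — fails.
(1): F OR F OR F → false.
(2) ≥150 ft from school — satisfied.
(3) safety training — satisfied.
Overall: F AND T AND T → false.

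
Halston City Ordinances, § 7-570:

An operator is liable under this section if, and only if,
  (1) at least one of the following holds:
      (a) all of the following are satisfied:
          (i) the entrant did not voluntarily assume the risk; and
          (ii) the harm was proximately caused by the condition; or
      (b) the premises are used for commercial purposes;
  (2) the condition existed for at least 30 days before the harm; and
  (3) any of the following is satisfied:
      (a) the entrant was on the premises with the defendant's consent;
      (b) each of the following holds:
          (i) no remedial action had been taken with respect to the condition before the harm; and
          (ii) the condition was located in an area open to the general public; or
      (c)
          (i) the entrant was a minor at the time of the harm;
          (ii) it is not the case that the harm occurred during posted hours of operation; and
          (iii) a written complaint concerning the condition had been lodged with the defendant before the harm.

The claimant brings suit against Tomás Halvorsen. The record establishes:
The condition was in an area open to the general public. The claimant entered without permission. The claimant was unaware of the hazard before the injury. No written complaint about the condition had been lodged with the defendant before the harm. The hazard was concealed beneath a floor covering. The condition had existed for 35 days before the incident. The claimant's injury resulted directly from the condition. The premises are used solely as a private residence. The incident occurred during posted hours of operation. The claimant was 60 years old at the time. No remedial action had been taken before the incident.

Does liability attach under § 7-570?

(i) no assumed risk — satisfied.
(ii) proximate cause — satisfied.
So (a) is satisfied (T AND T).
(b) commercial use — fails.
(1): T OR F → true.
(2) condition ≥30 days old — holds.
(a) consent to enter — not satisfied.
(i) no remedial action — satisfied.
(ii) public area — satisfied.
(b) = T AND T = true.
(i) entrant a minor — not satisfied.
(ii) not (during posted hours) — not met.
(iii) complaint lodged — not satisfied.
So (c) is not satisfied (F AND F AND F).
So (3) is satisfied (F OR T OR F).
So Overall is satisfied (T AND T AND T).

Yes — liable.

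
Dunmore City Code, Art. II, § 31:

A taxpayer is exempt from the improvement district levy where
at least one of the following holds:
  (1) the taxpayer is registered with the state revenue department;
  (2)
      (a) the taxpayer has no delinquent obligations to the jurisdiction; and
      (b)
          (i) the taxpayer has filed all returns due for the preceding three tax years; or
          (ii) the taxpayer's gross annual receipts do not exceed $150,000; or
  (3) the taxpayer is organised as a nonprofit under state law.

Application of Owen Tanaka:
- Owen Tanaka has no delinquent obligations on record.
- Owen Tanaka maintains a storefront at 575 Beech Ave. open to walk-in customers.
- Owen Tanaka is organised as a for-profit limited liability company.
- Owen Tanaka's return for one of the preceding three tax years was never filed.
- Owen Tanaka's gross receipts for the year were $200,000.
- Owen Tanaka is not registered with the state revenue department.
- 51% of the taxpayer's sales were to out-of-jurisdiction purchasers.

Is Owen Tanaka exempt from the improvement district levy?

No — not exempt.

(1) state-registered — fails.
(a) no delinquency — holds.
(i) returns current — not met.
(ii) receipts ≤ $150,000 — fails.
(b) = F OR F = false.
So (2) is not satisfied (T AND F).
(3) nonprofit — not satisfied.
Overall = F OR F OR F = false.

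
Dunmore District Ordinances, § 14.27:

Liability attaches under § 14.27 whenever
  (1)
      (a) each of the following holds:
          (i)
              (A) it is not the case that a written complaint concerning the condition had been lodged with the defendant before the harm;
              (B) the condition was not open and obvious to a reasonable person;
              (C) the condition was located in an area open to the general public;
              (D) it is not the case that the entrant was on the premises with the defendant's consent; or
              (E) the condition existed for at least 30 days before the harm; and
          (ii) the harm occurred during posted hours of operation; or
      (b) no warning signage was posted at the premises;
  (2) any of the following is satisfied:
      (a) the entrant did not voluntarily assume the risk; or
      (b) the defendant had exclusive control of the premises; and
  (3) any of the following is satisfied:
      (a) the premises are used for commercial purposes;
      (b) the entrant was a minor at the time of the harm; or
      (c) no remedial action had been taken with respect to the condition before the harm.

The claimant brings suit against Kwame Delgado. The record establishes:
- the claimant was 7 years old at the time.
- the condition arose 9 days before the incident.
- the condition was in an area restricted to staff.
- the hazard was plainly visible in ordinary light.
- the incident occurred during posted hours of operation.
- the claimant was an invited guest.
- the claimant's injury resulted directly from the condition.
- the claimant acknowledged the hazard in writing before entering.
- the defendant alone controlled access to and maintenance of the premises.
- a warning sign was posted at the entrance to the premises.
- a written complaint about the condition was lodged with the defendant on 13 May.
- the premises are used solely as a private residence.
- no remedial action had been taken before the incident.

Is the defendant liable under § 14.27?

No — not liable.

(A) not (complaint lodged) — not met.
(B) not open/obvious — not met.
(C) public area — not met.
(D) not (consent to enter) — not satisfied.
(E) condition ≥30 days old — fails.
So (i) is not satisfied (F OR F OR F OR F OR F).
(ii) during posted hours — holds.
(a) = F AND T = false.
(b) no signage posted — fails.
(1) = F OR F = false.
(a) no assumed risk — not satisfied.
(b) exclusive control — met.
(2) = F OR T = true.
(a) commercial use — fails.
(b) entrant a minor — met.
(c) no remedial action — holds.
(3) = F OR T OR T = true.
Overall = F AND T AND T = false.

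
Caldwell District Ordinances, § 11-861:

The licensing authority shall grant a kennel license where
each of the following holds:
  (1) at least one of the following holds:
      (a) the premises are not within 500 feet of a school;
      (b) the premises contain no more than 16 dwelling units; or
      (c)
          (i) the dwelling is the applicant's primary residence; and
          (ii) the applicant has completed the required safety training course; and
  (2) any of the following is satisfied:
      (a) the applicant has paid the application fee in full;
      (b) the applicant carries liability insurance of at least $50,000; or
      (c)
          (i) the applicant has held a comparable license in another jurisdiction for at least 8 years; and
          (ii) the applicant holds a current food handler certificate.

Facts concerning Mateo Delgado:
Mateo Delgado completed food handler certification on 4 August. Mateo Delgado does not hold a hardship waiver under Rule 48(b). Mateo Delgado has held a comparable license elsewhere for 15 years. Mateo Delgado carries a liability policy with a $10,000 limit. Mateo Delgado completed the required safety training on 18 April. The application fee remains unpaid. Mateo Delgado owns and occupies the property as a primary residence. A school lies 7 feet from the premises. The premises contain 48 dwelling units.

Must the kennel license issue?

Yes — granted.

(a) ≥500 ft from school — not met.
(b) ≤ 16 units — not satisfied.
(i) primary residence — met.
(ii) safety training — satisfied.
(c) = T AND T = true.
(1): F OR F OR T → true.
(a) fee paid — fails.
(b) insurance ≥ $50,000 — not met.
(i) prior license ≥ 8 yr — met.
(ii) food handler cert. — met.
(c) = T AND T = true.
So (2) is satisfied (F OR F OR T).
Overall: T AND T → true.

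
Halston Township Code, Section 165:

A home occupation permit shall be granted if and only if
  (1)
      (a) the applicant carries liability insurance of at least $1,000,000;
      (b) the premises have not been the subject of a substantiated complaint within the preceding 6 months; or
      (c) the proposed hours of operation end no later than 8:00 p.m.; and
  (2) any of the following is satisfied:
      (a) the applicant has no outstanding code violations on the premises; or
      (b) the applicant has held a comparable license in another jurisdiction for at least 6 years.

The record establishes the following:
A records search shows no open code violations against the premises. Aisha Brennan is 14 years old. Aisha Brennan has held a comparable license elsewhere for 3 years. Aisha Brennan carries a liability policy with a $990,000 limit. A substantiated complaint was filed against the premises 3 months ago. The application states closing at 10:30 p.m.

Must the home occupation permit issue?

No — denied.

(a) insurance ≥ $1,000,000 — not met.
(b) no complaint in 6 mo. — fails.
(c) closes by 8 p.m. — fails.
(1) = F OR F OR F = false.
(a) no code violations — holds.
(b) prior license ≥ 6 yr — not met.
(2) = T OR F = true.
Overall: F AND T → false.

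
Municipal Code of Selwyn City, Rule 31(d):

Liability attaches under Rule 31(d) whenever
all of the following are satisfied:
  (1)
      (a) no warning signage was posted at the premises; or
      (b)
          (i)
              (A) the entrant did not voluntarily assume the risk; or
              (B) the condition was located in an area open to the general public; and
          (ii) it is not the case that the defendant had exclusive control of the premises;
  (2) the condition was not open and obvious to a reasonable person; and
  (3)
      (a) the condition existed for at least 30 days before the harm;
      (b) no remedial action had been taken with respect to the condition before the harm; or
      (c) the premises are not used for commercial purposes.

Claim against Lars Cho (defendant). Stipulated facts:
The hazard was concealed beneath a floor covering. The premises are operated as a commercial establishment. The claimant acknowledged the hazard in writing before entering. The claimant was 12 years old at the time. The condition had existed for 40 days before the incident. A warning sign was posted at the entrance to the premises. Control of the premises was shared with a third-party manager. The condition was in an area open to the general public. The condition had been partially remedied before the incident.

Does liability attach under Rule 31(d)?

Yes — liable.

(a) no signage posted — not satisfied.
(A) no assumed risk — not met.
(B) public area — satisfied.
(i) = F OR T = true.
(ii) not (exclusive control) — met.
(b) = T AND T = true.
(1) = F OR T = true.
(2) not open/obvious — met.
(a) condition ≥30 days old — met.
(b) no remedial action — not satisfied.
(c) not (commercial use) — not met.
(3): T OR F OR F → true.
Overall = T AND T AND T = true.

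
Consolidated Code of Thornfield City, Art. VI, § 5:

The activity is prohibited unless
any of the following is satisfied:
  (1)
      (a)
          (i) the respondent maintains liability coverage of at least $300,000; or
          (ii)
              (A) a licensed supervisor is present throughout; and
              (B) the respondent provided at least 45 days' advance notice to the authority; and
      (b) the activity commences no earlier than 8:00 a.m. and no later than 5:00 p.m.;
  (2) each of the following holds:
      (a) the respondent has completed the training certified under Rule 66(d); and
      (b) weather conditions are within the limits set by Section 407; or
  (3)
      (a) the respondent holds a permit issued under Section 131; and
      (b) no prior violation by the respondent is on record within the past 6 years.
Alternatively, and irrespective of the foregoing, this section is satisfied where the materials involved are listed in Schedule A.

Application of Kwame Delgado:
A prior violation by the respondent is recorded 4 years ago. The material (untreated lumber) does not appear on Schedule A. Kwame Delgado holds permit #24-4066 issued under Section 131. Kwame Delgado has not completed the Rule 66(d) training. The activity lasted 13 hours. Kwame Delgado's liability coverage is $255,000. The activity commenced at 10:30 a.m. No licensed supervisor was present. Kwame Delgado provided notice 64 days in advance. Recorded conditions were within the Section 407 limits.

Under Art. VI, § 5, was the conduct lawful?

(i) coverage ≥ $300,000 — not met.
(A) supervisor present — fails.
(B) ≥45 days' notice — satisfied.
(ii): F AND T → false.
(a): F OR F → false.
(b) start within hours — holds.
So (1) is not satisfied (F AND T).
(a) training certified — fails.
(b) weather ok — holds.
(2) = F AND T = false.
(a) holds permit — holds.
(b) no prior violation — not satisfied.
So (3) is not satisfied (T AND F).
Overall: F OR F OR F → false.
Exception (Schedule A material) — not satisfied.
Result: main false OR exception false → false.

No — unlawful.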